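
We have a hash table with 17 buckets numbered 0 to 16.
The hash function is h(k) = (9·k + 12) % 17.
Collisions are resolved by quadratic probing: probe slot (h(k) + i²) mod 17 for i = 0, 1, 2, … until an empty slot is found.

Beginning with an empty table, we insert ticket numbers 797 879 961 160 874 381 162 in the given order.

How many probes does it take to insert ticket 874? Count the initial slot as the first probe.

4

Insert 797: h=11, slot 11 empty => index 11.
Insert 879: h=1, slot 1 empty => index 1.
Insert 961: h=8, slot 8 empty => index 8.
Insert 160: h=7, slot 7 empty => index 7.
Insert 874: h=7, slots 7,8,11 occupied => index 16.
Insert 381: h=7, slots 7,8,11,16 occupied => index 6.
Insert 162: h=8, slot 8 occupied => index 9.
Table: [—, 879, —, —, —, —, 381, 160, 961, 162, —, 797, —, —, —, —, 874]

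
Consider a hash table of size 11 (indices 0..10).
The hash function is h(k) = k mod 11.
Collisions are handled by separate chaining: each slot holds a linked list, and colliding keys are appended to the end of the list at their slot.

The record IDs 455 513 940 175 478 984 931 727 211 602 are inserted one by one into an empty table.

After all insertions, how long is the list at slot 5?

455 -> bucket 4
513 -> bucket 7
940 -> bucket 5
175 -> bucket 10
478 -> bucket 5 (collision)
984 -> bucket 5 (collision)
931 -> bucket 7 (collision)
727 -> bucket 1
211 -> bucket 2
602 -> bucket 8
Final buckets:
0: _
1: 727
2: 211
3: _
4: 455
5: 940 -> 478 -> 984
6: _
7: 513 -> 931
8: 602
9: _
10: 175

3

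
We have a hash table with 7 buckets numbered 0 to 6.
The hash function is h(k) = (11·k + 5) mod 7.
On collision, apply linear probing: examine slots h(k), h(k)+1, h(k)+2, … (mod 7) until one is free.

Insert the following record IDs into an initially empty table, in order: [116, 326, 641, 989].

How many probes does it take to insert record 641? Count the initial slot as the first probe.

3

116: h=0 => slot 0
326: h=0, probe 0,1 => slot 1
641: h=0, probe 0,1,2 => slot 2
989: h=6 => slot 6
Table: [116, 326, 641, —, —, —, 989]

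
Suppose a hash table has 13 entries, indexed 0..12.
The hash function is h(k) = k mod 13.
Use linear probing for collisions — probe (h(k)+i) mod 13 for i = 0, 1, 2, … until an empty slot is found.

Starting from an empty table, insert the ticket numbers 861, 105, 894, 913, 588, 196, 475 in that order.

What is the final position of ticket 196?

2

861 hashes to 3; slot 3 is free -> place at 3.
105 hashes to 1; slot 1 is free -> place at 1.
894 hashes to 10; slot 10 is free -> place at 10.
913 hashes to 3; 3 taken -> place at 4.
588 hashes to 3; 3,4 taken -> place at 5.
196 hashes to 1; 1 taken -> place at 2.
475 hashes to 7; slot 7 is free -> place at 7.
Table: [—, 105, 196, 861, 913, 588, —, 475, —, —, 894, —, —]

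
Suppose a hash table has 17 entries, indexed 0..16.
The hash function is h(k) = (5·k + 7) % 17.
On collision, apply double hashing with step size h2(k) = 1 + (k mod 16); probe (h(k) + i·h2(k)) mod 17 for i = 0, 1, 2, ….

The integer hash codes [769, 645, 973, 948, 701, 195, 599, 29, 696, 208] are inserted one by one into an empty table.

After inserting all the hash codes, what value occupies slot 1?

769 hashes to 10; slot 10 is free => place at 10.
645 hashes to 2; slot 2 is free => place at 2.
973 hashes to 10, h2=14; 10 taken => place at 7.
948 hashes to 4; slot 4 is free => place at 4.
701 hashes to 10, h2=14; 10,7,4 taken => place at 1.
195 hashes to 13; slot 13 is free => place at 13.
599 hashes to 10, h2=8; 10,1 taken => place at 9.
29 hashes to 16; slot 16 is free => place at 16.
696 hashes to 2, h2=9; 2 taken => place at 11.
208 hashes to 10, h2=1; 10,11 taken => place at 12.
Table: [∅, 701, 645, ∅, 948, ∅, ∅, 973, ∅, 599, 769, 696, 208, 195, ∅, ∅, 29]

701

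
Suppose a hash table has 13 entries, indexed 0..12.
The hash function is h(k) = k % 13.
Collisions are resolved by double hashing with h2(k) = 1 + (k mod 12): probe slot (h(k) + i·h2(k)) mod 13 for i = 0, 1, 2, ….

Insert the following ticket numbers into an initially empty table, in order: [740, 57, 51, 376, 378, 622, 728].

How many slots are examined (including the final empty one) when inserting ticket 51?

2

740: h=12 => slot 12
57: h=5 => slot 5
51: h=12, h2=4, probe 12,3 => slot 3
376: h=12, h2=5, probe 12,4 => slot 4
378: h=1 => slot 1
622: h=11 => slot 11
728: h=0 => slot 0
Table: [728, 378, ∅, 51, 376, 57, ∅, ∅, ∅, ∅, ∅, 622, 740]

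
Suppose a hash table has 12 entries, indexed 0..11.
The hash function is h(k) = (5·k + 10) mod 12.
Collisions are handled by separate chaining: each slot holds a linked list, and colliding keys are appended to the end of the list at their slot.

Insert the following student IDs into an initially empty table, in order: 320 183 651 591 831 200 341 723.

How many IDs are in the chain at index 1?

5

Insert 320: h=2, bucket 2 empty → new chain.
Insert 183: h=1, bucket 1 empty → new chain.
Insert 651: h=1, bucket 1 nonempty → append to chain.
Insert 591: h=1, bucket 1 nonempty → append to chain.
Insert 831: h=1, bucket 1 nonempty → append to chain.
Insert 200: h=2, bucket 2 nonempty → append to chain.
Insert 341: h=11, bucket 11 empty → new chain.
Insert 723: h=1, bucket 1 nonempty → append to chain.
Final buckets:
0: -
1: 183 -> 651 -> 591 -> 831 -> 723
2: 320 -> 200
3: -
4: -
5: -
6: -
7: -
8: -
9: -
10: -
11: 341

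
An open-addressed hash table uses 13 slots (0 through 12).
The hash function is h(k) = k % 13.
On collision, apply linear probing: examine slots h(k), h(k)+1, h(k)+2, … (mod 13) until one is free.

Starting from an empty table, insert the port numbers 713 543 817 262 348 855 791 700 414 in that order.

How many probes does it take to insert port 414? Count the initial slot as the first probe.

Insert 713: h=11, slot 11 empty → index 11.
Insert 543: h=10, slot 10 empty → index 10.
Insert 817: h=11, slot 11 occupied → index 12.
Insert 262: h=2, slot 2 empty → index 2.
Insert 348: h=10, slots 10,11,12 occupied → index 0.
Insert 855: h=10, slots 10,11,12,0 occupied → index 1.
Insert 791: h=11, slots 11,12,0,1,2 occupied → index 3.
Insert 700: h=11, slots 11,12,0,1,2,3 occupied → index 4.
Insert 414: h=11, slots 11,12,0,1,2,3,4 occupied → index 5.
Table: [348, 855, 262, 791, 700, 414, —, —, —, —, 543, 713, 817]

8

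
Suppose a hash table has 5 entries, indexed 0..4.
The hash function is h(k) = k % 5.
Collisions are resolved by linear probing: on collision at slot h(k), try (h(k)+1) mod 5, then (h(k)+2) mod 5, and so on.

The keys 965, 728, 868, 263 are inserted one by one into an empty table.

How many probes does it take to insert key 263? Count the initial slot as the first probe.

4

965 hashes to 0; slot 0 is free => place at 0.
728 hashes to 3; slot 3 is free => place at 3.
868 hashes to 3; 3 taken => place at 4.
263 hashes to 3; 3,4,0 taken => place at 1.
Table: [965, 263, —, 728, 868]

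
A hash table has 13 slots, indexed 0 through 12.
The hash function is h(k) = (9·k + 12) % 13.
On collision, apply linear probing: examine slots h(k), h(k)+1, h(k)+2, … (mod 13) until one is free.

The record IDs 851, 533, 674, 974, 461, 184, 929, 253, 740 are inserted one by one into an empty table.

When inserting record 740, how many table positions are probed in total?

6

851 hashes to 1; slot 1 is free => place at 1.
533 hashes to 12; slot 12 is free => place at 12.
674 hashes to 7; slot 7 is free => place at 7.
974 hashes to 3; slot 3 is free => place at 3.
461 hashes to 1; 1 taken => place at 2.
184 hashes to 4; slot 4 is free => place at 4.
929 hashes to 1; 1,2,3,4 taken => place at 5.
253 hashes to 1; 1,2,3,4,5 taken => place at 6.
740 hashes to 3; 3,4,5,6,7 taken => place at 8.
Table: [-, 851, 461, 974, 184, 929, 253, 674, 740, -, -, -, 533]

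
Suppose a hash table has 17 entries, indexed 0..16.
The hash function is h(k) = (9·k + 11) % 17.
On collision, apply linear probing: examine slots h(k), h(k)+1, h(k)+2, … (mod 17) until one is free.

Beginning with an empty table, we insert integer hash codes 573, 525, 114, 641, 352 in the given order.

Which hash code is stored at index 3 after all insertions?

573: h=0 => slot 0
525: h=10 => slot 10
114: h=0, probe 0,1 => slot 1
641: h=0, probe 0,1,2 => slot 2
352: h=0, probe 0,1,2,3 => slot 3
Table: [573, 114, 641, 352, ., ., ., ., ., ., 525, ., ., ., ., ., .]

352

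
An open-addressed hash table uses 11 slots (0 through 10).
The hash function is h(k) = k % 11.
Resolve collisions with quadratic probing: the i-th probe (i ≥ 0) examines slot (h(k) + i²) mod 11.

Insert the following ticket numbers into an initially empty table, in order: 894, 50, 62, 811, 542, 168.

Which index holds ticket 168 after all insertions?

Insert 894: h=3, slot 3 empty → index 3.
Insert 50: h=6, slot 6 empty → index 6.
Insert 62: h=7, slot 7 empty → index 7.
Insert 811: h=8, slot 8 empty → index 8.
Insert 542: h=3, slot 3 occupied → index 4.
Insert 168: h=3, slots 3,4,7 occupied → index 1.
Table: [., 168, ., 894, 542, ., 50, 62, 811, ., .]

1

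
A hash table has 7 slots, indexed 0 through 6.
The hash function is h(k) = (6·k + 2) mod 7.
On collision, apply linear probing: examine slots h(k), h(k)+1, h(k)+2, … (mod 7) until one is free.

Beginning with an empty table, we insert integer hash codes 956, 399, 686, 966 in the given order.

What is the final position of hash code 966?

4

956 hashes to 5; slot 5 is free => place at 5.
399 hashes to 2; slot 2 is free => place at 2.
686 hashes to 2; 2 taken => place at 3.
966 hashes to 2; 2,3 taken => place at 4.
Table: [_, _, 399, 686, 966, 956, _]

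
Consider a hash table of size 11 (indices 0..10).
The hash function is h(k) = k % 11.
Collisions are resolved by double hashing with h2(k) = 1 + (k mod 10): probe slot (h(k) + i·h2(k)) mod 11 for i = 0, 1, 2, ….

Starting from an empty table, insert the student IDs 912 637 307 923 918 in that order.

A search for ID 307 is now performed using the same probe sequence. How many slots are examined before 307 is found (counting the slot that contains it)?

3

Insert 912: h=10, slot 10 empty -> index 10.
Insert 637: h=10, h2=8, slot 10 occupied -> index 7.
Insert 307: h=10, h2=8, slots 10,7 occupied -> index 4.
Insert 923: h=10, h2=4, slot 10 occupied -> index 3.
Insert 918: h=5, slot 5 empty -> index 5.
Table: [., ., ., 923, 307, 918, ., 637, ., ., 912]
Lookup 307: h=10, h2=8, probe 10,7,4 → found at 4.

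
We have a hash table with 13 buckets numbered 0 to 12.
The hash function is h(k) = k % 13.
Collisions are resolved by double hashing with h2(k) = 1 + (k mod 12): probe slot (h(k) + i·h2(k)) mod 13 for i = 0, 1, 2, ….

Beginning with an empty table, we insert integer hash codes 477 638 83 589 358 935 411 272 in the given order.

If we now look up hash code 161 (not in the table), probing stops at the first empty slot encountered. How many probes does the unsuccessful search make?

2

477 hashes to 9; slot 9 is free -> place at 9.
638 hashes to 1; slot 1 is free -> place at 1.
83 hashes to 5; slot 5 is free -> place at 5.
589 hashes to 4; slot 4 is free -> place at 4.
358 hashes to 7; slot 7 is free -> place at 7.
935 hashes to 12; slot 12 is free -> place at 12.
411 hashes to 8; slot 8 is free -> place at 8.
272 hashes to 12, h2=9; 12,8,4 taken -> place at 0.
Table: [272, 638, ., ., 589, 83, ., 358, 411, 477, ., ., 935]
Lookup 161: h=5, h2=6, probe 5,11 → slot 11 empty, not found.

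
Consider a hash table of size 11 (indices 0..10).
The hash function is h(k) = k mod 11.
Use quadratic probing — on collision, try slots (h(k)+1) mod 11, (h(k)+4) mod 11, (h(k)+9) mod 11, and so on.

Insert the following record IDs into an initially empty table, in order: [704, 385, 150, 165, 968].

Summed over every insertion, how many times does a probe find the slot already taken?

6

704 hashes to 0; slot 0 is free -> place at 0.
385 hashes to 0; 0 taken -> place at 1.
150 hashes to 7; slot 7 is free -> place at 7.
165 hashes to 0; 0,1 taken -> place at 4.
968 hashes to 0; 0,1,4 taken -> place at 9.
Table: [704, 385, ∅, ∅, 165, ∅, ∅, 150, ∅, 968, ∅]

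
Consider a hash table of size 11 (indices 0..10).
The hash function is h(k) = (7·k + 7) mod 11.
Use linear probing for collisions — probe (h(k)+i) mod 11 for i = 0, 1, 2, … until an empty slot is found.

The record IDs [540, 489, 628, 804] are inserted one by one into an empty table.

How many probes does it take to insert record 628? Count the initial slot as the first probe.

540: h=3 → slot 3
489: h=9 → slot 9
628: h=3, probe 3,4 → slot 4
804: h=3, probe 3,4,5 → slot 5
Table: [_, _, _, 540, 628, 804, _, _, _, 489, _]

2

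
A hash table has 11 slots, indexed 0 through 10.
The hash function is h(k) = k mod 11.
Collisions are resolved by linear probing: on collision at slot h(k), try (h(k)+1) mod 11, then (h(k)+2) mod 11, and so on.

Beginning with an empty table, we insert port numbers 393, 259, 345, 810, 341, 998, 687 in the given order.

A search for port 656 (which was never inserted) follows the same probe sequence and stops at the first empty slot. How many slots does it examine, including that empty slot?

4

393 hashes to 8; slot 8 is free → place at 8.
259 hashes to 6; slot 6 is free → place at 6.
345 hashes to 4; slot 4 is free → place at 4.
810 hashes to 7; slot 7 is free → place at 7.
341 hashes to 0; slot 0 is free → place at 0.
998 hashes to 8; 8 taken → place at 9.
687 hashes to 5; slot 5 is free → place at 5.
Table: [341, ., ., ., 345, 687, 259, 810, 393, 998, .]
Lookup 656: h=7, probe 7,8,9,10 → slot 10 empty, not found.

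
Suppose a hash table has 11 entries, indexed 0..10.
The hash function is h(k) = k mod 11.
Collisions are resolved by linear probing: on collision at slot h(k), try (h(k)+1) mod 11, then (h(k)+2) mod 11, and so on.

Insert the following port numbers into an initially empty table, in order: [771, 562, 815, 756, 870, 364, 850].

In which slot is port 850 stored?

6

Insert 771: h=1, slot 1 empty -> index 1.
Insert 562: h=1, slot 1 occupied -> index 2.
Insert 815: h=1, slots 1,2 occupied -> index 3.
Insert 756: h=8, slot 8 empty -> index 8.
Insert 870: h=1, slots 1,2,3 occupied -> index 4.
Insert 364: h=1, slots 1,2,3,4 occupied -> index 5.
Insert 850: h=3, slots 3,4,5 occupied -> index 6.
Table: [., 771, 562, 815, 870, 364, 850, ., 756, ., .]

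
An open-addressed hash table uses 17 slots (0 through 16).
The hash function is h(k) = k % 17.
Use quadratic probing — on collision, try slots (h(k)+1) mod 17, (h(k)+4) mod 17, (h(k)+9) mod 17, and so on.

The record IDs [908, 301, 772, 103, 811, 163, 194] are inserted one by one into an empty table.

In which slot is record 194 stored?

908 hashes to 7; slot 7 is free → place at 7.
301 hashes to 12; slot 12 is free → place at 12.
772 hashes to 7; 7 taken → place at 8.
103 hashes to 1; slot 1 is free → place at 1.
811 hashes to 12; 12 taken → place at 13.
163 hashes to 10; slot 10 is free → place at 10.
194 hashes to 7; 7,8 taken → place at 11.
Table: [∅, 103, ∅, ∅, ∅, ∅, ∅, 908, 772, ∅, 163, 194, 301, 811, ∅, ∅, ∅]

11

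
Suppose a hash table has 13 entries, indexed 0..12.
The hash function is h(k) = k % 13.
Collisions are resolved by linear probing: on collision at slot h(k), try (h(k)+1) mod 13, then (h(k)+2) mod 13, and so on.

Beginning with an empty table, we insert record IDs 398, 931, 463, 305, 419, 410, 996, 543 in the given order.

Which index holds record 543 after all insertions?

12

398 hashes to 8; slot 8 is free => place at 8.
931 hashes to 8; 8 taken => place at 9.
463 hashes to 8; 8,9 taken => place at 10.
305 hashes to 6; slot 6 is free => place at 6.
419 hashes to 3; slot 3 is free => place at 3.
410 hashes to 7; slot 7 is free => place at 7.
996 hashes to 8; 8,9,10 taken => place at 11.
543 hashes to 10; 10,11 taken => place at 12.
Table: [—, —, —, 419, —, —, 305, 410, 398, 931, 463, 996, 543]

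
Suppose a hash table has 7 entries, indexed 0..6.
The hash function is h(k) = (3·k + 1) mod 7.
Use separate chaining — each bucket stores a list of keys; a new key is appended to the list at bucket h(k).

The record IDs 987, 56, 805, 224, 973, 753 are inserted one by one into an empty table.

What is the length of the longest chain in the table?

5

Insert 987: h=1, bucket 1 empty → new chain.
Insert 56: h=1, bucket 1 nonempty → append to chain.
Insert 805: h=1, bucket 1 nonempty → append to chain.
Insert 224: h=1, bucket 1 nonempty → append to chain.
Insert 973: h=1, bucket 1 nonempty → append to chain.
Insert 753: h=6, bucket 6 empty → new chain.
Final buckets:
0: _
1: 987 -> 56 -> 805 -> 224 -> 973
2: _
3: _
4: _
5: _
6: 753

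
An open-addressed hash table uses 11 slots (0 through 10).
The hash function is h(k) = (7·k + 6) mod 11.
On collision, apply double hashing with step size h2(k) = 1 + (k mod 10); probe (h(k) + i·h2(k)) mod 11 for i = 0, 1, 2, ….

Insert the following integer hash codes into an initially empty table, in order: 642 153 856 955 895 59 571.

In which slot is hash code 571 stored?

5

642: h=1 → slot 1
153: h=10 → slot 10
856: h=3 → slot 3
955: h=3, h2=6, probe 3,9 → slot 9
895: h=1, h2=6, probe 1,7 → slot 7
59: h=1, h2=10, probe 1,0 → slot 0
571: h=10, h2=2, probe 10,1,3,5 → slot 5
Table: [59, 642, -, 856, -, 571, -, 895, -, 955, 153]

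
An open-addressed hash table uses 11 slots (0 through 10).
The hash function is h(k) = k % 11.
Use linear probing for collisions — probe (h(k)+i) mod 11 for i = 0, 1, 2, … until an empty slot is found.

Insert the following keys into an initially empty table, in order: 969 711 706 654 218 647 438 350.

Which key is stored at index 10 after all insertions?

969 hashes to 1; slot 1 is free => place at 1.
711 hashes to 7; slot 7 is free => place at 7.
706 hashes to 2; slot 2 is free => place at 2.
654 hashes to 5; slot 5 is free => place at 5.
218 hashes to 9; slot 9 is free => place at 9.
647 hashes to 9; 9 taken => place at 10.
438 hashes to 9; 9,10 taken => place at 0.
350 hashes to 9; 9,10,0,1,2 taken => place at 3.
Table: [438, 969, 706, 350, _, 654, _, 711, _, 218, 647]

647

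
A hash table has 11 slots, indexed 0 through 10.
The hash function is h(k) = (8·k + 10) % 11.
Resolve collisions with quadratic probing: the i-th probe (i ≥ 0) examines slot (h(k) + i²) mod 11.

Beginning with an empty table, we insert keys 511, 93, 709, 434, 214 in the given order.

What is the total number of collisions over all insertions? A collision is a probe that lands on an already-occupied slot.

10

511 hashes to 6; slot 6 is free -> place at 6.
93 hashes to 6; 6 taken -> place at 7.
709 hashes to 6; 6,7 taken -> place at 10.
434 hashes to 6; 6,7,10 taken -> place at 4.
214 hashes to 6; 6,7,10,4 taken -> place at 0.
Table: [214, -, -, -, 434, -, 511, 93, -, -, 709]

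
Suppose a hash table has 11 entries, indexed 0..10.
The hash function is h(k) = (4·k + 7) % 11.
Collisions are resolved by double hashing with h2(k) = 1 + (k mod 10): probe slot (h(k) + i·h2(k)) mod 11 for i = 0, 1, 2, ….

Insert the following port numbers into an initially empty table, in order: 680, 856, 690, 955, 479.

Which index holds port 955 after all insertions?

680 hashes to 10; slot 10 is free → place at 10.
856 hashes to 10, h2=7; 10 taken → place at 6.
690 hashes to 6, h2=1; 6 taken → place at 7.
955 hashes to 10, h2=6; 10 taken → place at 5.
479 hashes to 9; slot 9 is free → place at 9.
Table: [., ., ., ., ., 955, 856, 690, ., 479, 680]

5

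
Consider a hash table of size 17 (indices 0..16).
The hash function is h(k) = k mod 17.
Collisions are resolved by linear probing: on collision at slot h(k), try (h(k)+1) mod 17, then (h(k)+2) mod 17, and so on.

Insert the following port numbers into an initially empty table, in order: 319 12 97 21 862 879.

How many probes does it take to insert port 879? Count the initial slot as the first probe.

5

319: h=13 => slot 13
12: h=12 => slot 12
97: h=12, probe 12,13,14 => slot 14
21: h=4 => slot 4
862: h=12, probe 12,13,14,15 => slot 15
879: h=12, probe 12,13,14,15,16 => slot 16
Table: [∅, ∅, ∅, ∅, 21, ∅, ∅, ∅, ∅, ∅, ∅, ∅, 12, 319, 97, 862, 879]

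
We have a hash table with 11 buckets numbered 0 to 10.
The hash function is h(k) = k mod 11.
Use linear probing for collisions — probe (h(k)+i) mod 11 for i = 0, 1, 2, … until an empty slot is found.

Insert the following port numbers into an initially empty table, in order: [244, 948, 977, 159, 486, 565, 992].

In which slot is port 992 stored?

Insert 244: h=2, slot 2 empty => index 2.
Insert 948: h=2, slot 2 occupied => index 3.
Insert 977: h=9, slot 9 empty => index 9.
Insert 159: h=5, slot 5 empty => index 5.
Insert 486: h=2, slots 2,3 occupied => index 4.
Insert 565: h=4, slots 4,5 occupied => index 6.
Insert 992: h=2, slots 2,3,4,5,6 occupied => index 7.
Table: [∅, ∅, 244, 948, 486, 159, 565, 992, ∅, 977, ∅]

7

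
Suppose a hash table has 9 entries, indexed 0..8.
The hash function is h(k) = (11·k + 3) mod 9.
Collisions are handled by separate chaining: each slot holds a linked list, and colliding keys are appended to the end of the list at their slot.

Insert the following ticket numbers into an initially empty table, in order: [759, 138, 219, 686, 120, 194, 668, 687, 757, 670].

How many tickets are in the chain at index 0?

5

Insert 759: h=0, bucket 0 empty → new chain.
Insert 138: h=0, bucket 0 nonempty → append to chain.
Insert 219: h=0, bucket 0 nonempty → append to chain.
Insert 686: h=7, bucket 7 empty → new chain.
Insert 120: h=0, bucket 0 nonempty → append to chain.
Insert 194: h=4, bucket 4 empty → new chain.
Insert 668: h=7, bucket 7 nonempty → append to chain.
Insert 687: h=0, bucket 0 nonempty → append to chain.
Insert 757: h=5, bucket 5 empty → new chain.
Insert 670: h=2, bucket 2 empty → new chain.
Final buckets:
0: 759 -> 138 -> 219 -> 120 -> 687
1: -
2: 670
3: -
4: 194
5: 757
6: -
7: 686 -> 668
8: -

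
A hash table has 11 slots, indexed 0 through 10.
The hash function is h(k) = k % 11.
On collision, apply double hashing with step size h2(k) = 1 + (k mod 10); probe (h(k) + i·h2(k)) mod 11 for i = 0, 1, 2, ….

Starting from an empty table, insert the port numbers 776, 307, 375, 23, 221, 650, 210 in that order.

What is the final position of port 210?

4

776: h=6 → slot 6
307: h=10 → slot 10
375: h=1 → slot 1
23: h=1, h2=4, probe 1,5 → slot 5
221: h=1, h2=2, probe 1,3 → slot 3
650: h=1, h2=1, probe 1,2 → slot 2
210: h=1, h2=1, probe 1,2,3,4 → slot 4
Table: [-, 375, 650, 221, 210, 23, 776, -, -, -, 307]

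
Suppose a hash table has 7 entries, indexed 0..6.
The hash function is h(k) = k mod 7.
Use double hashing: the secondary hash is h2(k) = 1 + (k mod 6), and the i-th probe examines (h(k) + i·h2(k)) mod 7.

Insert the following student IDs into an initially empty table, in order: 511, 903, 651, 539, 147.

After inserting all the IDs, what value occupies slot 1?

511 hashes to 0; slot 0 is free -> place at 0.
903 hashes to 0, h2=4; 0 taken -> place at 4.
651 hashes to 0, h2=4; 0,4 taken -> place at 1.
539 hashes to 0, h2=6; 0 taken -> place at 6.
147 hashes to 0, h2=4; 0,4,1 taken -> place at 5.
Table: [511, 651, -, -, 903, 147, 539]

651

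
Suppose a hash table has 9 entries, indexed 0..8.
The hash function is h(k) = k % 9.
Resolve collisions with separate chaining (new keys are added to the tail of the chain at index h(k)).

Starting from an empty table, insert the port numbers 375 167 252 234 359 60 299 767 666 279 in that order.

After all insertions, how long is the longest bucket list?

4

Insert 375: h=6, bucket 6 empty -> new chain.
Insert 167: h=5, bucket 5 empty -> new chain.
Insert 252: h=0, bucket 0 empty -> new chain.
Insert 234: h=0, bucket 0 nonempty -> append to chain.
Insert 359: h=8, bucket 8 empty -> new chain.
Insert 60: h=6, bucket 6 nonempty -> append to chain.
Insert 299: h=2, bucket 2 empty -> new chain.
Insert 767: h=2, bucket 2 nonempty -> append to chain.
Insert 666: h=0, bucket 0 nonempty -> append to chain.
Insert 279: h=0, bucket 0 nonempty -> append to chain.
Final buckets:
0: 252 -> 234 -> 666 -> 279
1: ∅
2: 299 -> 767
3: ∅
4: ∅
5: 167
6: 375 -> 60
7: ∅
8: 359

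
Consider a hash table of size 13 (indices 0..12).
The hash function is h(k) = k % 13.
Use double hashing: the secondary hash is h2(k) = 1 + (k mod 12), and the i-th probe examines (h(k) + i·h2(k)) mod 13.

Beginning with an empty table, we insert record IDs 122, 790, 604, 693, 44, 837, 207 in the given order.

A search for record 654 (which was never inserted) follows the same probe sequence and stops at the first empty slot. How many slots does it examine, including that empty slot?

122: h=5 -> slot 5
790: h=10 -> slot 10
604: h=6 -> slot 6
693: h=4 -> slot 4
44: h=5, h2=9, probe 5,1 -> slot 1
837: h=5, h2=10, probe 5,2 -> slot 2
207: h=12 -> slot 12
Table: [—, 44, 837, —, 693, 122, 604, —, —, —, 790, —, 207]
Lookup 654: h=4, h2=7, probe 4,11 → slot 11 empty, not found.

2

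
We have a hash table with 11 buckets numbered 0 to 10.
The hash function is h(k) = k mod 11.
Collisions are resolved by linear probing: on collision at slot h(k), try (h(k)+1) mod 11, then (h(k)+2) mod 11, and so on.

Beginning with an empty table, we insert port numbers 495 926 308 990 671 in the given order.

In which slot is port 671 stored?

495: h=0 → slot 0
926: h=2 → slot 2
308: h=0, probe 0,1 → slot 1
990: h=0, probe 0,1,2,3 → slot 3
671: h=0, probe 0,1,2,3,4 → slot 4
Table: [495, 308, 926, 990, 671, _, _, _, _, _, _]

4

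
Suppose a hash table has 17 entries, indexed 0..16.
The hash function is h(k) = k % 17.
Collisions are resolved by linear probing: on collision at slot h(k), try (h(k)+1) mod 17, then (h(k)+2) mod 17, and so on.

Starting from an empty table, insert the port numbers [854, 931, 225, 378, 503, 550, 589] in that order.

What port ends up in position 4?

854 hashes to 4; slot 4 is free → place at 4.
931 hashes to 13; slot 13 is free → place at 13.
225 hashes to 4; 4 taken → place at 5.
378 hashes to 4; 4,5 taken → place at 6.
503 hashes to 10; slot 10 is free → place at 10.
550 hashes to 6; 6 taken → place at 7.
589 hashes to 11; slot 11 is free → place at 11.
Table: [—, —, —, —, 854, 225, 378, 550, —, —, 503, 589, —, 931, —, —, —]

854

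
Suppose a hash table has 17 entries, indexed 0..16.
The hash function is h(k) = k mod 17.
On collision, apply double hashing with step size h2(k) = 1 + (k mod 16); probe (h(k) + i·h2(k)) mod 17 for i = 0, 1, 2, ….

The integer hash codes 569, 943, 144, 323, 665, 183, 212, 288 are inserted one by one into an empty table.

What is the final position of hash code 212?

1

569: h=8 → slot 8
943: h=8, h2=16, probe 8,7 → slot 7
144: h=8, h2=1, probe 8,9 → slot 9
323: h=0 → slot 0
665: h=2 → slot 2
183: h=13 → slot 13
212: h=8, h2=5, probe 8,13,1 → slot 1
288: h=16 → slot 16
Table: [323, 212, 665, ∅, ∅, ∅, ∅, 943, 569, 144, ∅, ∅, ∅, 183, ∅, ∅, 288]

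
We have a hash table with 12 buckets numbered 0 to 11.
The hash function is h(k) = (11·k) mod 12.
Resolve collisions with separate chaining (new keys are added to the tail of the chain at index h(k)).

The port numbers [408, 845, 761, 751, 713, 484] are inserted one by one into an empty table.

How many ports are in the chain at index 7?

Insert 408: h=0, bucket 0 empty → new chain.
Insert 845: h=7, bucket 7 empty → new chain.
Insert 761: h=7, bucket 7 nonempty → append to chain.
Insert 751: h=5, bucket 5 empty → new chain.
Insert 713: h=7, bucket 7 nonempty → append to chain.
Insert 484: h=8, bucket 8 empty → new chain.
Final buckets:
0: 408
1: ∅
2: ∅
3: ∅
4: ∅
5: 751
6: ∅
7: 845 -> 761 -> 713
8: 484
9: ∅
10: ∅
11: ∅

3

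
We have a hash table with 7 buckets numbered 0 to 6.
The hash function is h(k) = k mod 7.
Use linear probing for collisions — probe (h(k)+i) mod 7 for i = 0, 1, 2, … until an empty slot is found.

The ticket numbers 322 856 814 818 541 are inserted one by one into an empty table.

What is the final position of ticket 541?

4

322: h=0 → slot 0
856: h=2 → slot 2
814: h=2, probe 2,3 → slot 3
818: h=6 → slot 6
541: h=2, probe 2,3,4 → slot 4
Table: [322, —, 856, 814, 541, —, 818]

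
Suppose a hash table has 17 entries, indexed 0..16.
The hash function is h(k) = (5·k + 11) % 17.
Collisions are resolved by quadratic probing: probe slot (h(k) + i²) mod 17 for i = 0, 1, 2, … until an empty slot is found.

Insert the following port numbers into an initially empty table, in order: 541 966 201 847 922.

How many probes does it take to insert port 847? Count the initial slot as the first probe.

Insert 541: h=13, slot 13 empty => index 13.
Insert 966: h=13, slot 13 occupied => index 14.
Insert 201: h=13, slots 13,14 occupied => index 0.
Insert 847: h=13, slots 13,14,0 occupied => index 5.
Insert 922: h=14, slot 14 occupied => index 15.
Table: [201, ∅, ∅, ∅, ∅, 847, ∅, ∅, ∅, ∅, ∅, ∅, ∅, 541, 966, 922, ∅]

4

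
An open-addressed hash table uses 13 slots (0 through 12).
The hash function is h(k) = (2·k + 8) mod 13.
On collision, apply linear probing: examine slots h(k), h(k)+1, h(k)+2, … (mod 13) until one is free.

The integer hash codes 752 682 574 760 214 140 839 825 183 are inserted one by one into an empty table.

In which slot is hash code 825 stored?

Insert 752: h=4, slot 4 empty → index 4.
Insert 682: h=7, slot 7 empty → index 7.
Insert 574: h=12, slot 12 empty → index 12.
Insert 760: h=7, slot 7 occupied → index 8.
Insert 214: h=7, slots 7,8 occupied → index 9.
Insert 140: h=2, slot 2 empty → index 2.
Insert 839: h=9, slot 9 occupied → index 10.
Insert 825: h=7, slots 7,8,9,10 occupied → index 11.
Insert 183: h=10, slots 10,11,12 occupied → index 0.
Table: [183, ∅, 140, ∅, 752, ∅, ∅, 682, 760, 214, 839, 825, 574]

11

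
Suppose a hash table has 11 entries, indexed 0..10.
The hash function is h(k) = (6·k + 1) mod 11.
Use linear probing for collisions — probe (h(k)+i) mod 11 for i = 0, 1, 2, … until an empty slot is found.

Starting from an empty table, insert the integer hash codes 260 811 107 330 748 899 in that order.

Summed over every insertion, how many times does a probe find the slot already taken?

260: h=10 → slot 10
811: h=5 → slot 5
107: h=5, probe 5,6 → slot 6
330: h=1 → slot 1
748: h=1, probe 1,2 → slot 2
899: h=5, probe 5,6,7 → slot 7
Table: [∅, 330, 748, ∅, ∅, 811, 107, 899, ∅, ∅, 260]

4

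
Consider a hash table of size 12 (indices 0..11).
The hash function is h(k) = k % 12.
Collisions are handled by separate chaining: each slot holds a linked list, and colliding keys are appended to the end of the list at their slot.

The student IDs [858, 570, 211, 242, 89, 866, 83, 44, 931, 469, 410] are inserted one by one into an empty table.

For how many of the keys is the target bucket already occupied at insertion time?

4

Insert 858: h=6, bucket 6 empty -> new chain.
Insert 570: h=6, bucket 6 nonempty -> append to chain.
Insert 211: h=7, bucket 7 empty -> new chain.
Insert 242: h=2, bucket 2 empty -> new chain.
Insert 89: h=5, bucket 5 empty -> new chain.
Insert 866: h=2, bucket 2 nonempty -> append to chain.
Insert 83: h=11, bucket 11 empty -> new chain.
Insert 44: h=8, bucket 8 empty -> new chain.
Insert 931: h=7, bucket 7 nonempty -> append to chain.
Insert 469: h=1, bucket 1 empty -> new chain.
Insert 410: h=2, bucket 2 nonempty -> append to chain.
Final buckets:
0: ∅
1: 469
2: 242 -> 866 -> 410
3: ∅
4: ∅
5: 89
6: 858 -> 570
7: 211 -> 931
8: 44
9: ∅
10: ∅
11: 83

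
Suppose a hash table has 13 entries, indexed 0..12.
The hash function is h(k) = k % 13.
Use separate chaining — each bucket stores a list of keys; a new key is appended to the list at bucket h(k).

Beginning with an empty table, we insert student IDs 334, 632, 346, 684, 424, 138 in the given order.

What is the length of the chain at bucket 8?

5

334 -> bucket 9
632 -> bucket 8
346 -> bucket 8 (collision)
684 -> bucket 8 (collision)
424 -> bucket 8 (collision)
138 -> bucket 8 (collision)
Final buckets:
0: _
1: _
2: _
3: _
4: _
5: _
6: _
7: _
8: 632 -> 346 -> 684 -> 424 -> 138
9: 334
10: _
11: _
12: _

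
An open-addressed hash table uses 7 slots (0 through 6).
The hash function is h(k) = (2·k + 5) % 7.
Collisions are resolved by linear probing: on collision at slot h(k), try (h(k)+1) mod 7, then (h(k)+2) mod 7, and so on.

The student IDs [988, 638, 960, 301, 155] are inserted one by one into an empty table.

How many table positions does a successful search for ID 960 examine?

3

988 hashes to 0; slot 0 is free => place at 0.
638 hashes to 0; 0 taken => place at 1.
960 hashes to 0; 0,1 taken => place at 2.
301 hashes to 5; slot 5 is free => place at 5.
155 hashes to 0; 0,1,2 taken => place at 3.
Table: [988, 638, 960, 155, ∅, 301, ∅]
Lookup 960: h=0, probe 0,1,2 → found at 2.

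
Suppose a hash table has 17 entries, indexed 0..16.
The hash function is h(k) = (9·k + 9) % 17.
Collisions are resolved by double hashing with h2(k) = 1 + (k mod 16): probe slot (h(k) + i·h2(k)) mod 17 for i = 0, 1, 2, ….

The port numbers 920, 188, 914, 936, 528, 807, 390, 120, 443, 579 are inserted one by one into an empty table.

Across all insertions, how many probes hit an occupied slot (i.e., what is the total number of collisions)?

10

Insert 920: h=10, slot 10 empty → index 10.
Insert 188: h=1, slot 1 empty → index 1.
Insert 914: h=7, slot 7 empty → index 7.
Insert 936: h=1, h2=9, slots 1,10 occupied → index 2.
Insert 528: h=1, h2=1, slots 1,2 occupied → index 3.
Insert 807: h=13, slot 13 empty → index 13.
Insert 390: h=0, slot 0 empty → index 0.
Insert 120: h=1, h2=9, slots 1,10,2 occupied → index 11.
Insert 443: h=1, h2=12, slots 1,13 occupied → index 8.
Insert 579: h=1, h2=4, slot 1 occupied → index 5.
Table: [390, 188, 936, 528, ., 579, ., 914, 443, ., 920, 120, ., 807, ., ., .]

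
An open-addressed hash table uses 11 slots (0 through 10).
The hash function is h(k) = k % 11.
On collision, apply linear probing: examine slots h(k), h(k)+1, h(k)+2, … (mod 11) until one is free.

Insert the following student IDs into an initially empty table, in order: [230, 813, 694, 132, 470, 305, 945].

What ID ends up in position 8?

Insert 230: h=10, slot 10 empty → index 10.
Insert 813: h=10, slot 10 occupied → index 0.
Insert 694: h=1, slot 1 empty → index 1.
Insert 132: h=0, slots 0,1 occupied → index 2.
Insert 470: h=8, slot 8 empty → index 8.
Insert 305: h=8, slot 8 occupied → index 9.
Insert 945: h=10, slots 10,0,1,2 occupied → index 3.
Table: [813, 694, 132, 945, ∅, ∅, ∅, ∅, 470, 305, 230]

470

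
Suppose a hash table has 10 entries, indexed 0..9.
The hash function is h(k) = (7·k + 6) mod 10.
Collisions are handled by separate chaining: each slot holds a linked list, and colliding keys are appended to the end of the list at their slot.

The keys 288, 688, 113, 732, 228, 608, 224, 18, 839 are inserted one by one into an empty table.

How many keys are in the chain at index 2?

5

Insert 288: h=2, bucket 2 empty -> new chain.
Insert 688: h=2, bucket 2 nonempty -> append to chain.
Insert 113: h=7, bucket 7 empty -> new chain.
Insert 732: h=0, bucket 0 empty -> new chain.
Insert 228: h=2, bucket 2 nonempty -> append to chain.
Insert 608: h=2, bucket 2 nonempty -> append to chain.
Insert 224: h=4, bucket 4 empty -> new chain.
Insert 18: h=2, bucket 2 nonempty -> append to chain.
Insert 839: h=9, bucket 9 empty -> new chain.
Final buckets:
0: 732
1: —
2: 288 -> 688 -> 228 -> 608 -> 18
3: —
4: 224
5: —
6: —
7: 113
8: —
9: 839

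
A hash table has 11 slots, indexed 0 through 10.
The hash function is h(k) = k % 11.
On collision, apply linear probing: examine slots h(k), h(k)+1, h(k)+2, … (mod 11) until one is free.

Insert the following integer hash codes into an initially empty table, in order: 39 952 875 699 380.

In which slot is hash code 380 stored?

Insert 39: h=6, slot 6 empty -> index 6.
Insert 952: h=6, slot 6 occupied -> index 7.
Insert 875: h=6, slots 6,7 occupied -> index 8.
Insert 699: h=6, slots 6,7,8 occupied -> index 9.
Insert 380: h=6, slots 6,7,8,9 occupied -> index 10.
Table: [—, —, —, —, —, —, 39, 952, 875, 699, 380]

10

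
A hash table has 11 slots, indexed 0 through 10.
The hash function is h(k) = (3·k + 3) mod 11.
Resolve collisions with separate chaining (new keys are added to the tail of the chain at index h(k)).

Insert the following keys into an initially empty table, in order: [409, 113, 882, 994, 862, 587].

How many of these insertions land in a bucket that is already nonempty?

409 → bucket 9
113 → bucket 1
882 → bucket 9 (collision)
994 → bucket 4
862 → bucket 4 (collision)
587 → bucket 4 (collision)
Final buckets:
0: —
1: 113
2: —
3: —
4: 994 -> 862 -> 587
5: —
6: —
7: —
8: —
9: 409 -> 882
10: —

3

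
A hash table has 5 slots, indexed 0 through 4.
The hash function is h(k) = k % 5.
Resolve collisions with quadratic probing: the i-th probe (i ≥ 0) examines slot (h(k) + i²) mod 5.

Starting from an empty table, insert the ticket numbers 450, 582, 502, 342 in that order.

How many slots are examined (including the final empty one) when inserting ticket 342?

450 hashes to 0; slot 0 is free => place at 0.
582 hashes to 2; slot 2 is free => place at 2.
502 hashes to 2; 2 taken => place at 3.
342 hashes to 2; 2,3 taken => place at 1.
Table: [450, 342, 582, 502, —]

3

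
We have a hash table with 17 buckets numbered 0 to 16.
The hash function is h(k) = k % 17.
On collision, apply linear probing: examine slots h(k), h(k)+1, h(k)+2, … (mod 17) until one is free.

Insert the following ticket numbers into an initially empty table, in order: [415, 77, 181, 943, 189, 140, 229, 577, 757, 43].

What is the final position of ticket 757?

415 hashes to 7; slot 7 is free => place at 7.
77 hashes to 9; slot 9 is free => place at 9.
181 hashes to 11; slot 11 is free => place at 11.
943 hashes to 8; slot 8 is free => place at 8.
189 hashes to 2; slot 2 is free => place at 2.
140 hashes to 4; slot 4 is free => place at 4.
229 hashes to 8; 8,9 taken => place at 10.
577 hashes to 16; slot 16 is free => place at 16.
757 hashes to 9; 9,10,11 taken => place at 12.
43 hashes to 9; 9,10,11,12 taken => place at 13.
Table: [∅, ∅, 189, ∅, 140, ∅, ∅, 415, 943, 77, 229, 181, 757, 43, ∅, ∅, 577]

12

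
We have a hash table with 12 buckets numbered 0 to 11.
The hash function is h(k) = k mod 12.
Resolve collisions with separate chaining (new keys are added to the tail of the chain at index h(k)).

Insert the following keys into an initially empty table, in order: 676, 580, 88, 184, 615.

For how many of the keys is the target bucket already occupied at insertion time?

3

676 -> bucket 4
580 -> bucket 4 (collision)
88 -> bucket 4 (collision)
184 -> bucket 4 (collision)
615 -> bucket 3
Final buckets:
0: _
1: _
2: _
3: 615
4: 676 -> 580 -> 88 -> 184
5: _
6: _
7: _
8: _
9: _
10: _
11: _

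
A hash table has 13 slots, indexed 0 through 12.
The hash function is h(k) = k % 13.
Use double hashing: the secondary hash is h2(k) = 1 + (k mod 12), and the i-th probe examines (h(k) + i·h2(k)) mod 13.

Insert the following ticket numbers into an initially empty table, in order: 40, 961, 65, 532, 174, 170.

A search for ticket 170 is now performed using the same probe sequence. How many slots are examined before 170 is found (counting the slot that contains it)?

3

40: h=1 => slot 1
961: h=12 => slot 12
65: h=0 => slot 0
532: h=12, h2=5, probe 12,4 => slot 4
174: h=5 => slot 5
170: h=1, h2=3, probe 1,4,7 => slot 7
Table: [65, 40, —, —, 532, 174, —, 170, —, —, —, —, 961]
Lookup 170: h=1, h2=3, probe 1,4,7 → found at 7.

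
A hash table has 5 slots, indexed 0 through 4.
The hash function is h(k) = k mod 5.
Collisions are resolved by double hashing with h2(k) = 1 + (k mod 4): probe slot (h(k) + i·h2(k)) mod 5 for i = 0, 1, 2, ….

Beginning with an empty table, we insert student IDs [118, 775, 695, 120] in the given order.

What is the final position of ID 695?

Insert 118: h=3, slot 3 empty -> index 3.
Insert 775: h=0, slot 0 empty -> index 0.
Insert 695: h=0, h2=4, slot 0 occupied -> index 4.
Insert 120: h=0, h2=1, slot 0 occupied -> index 1.
Table: [775, 120, ∅, 118, 695]

4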